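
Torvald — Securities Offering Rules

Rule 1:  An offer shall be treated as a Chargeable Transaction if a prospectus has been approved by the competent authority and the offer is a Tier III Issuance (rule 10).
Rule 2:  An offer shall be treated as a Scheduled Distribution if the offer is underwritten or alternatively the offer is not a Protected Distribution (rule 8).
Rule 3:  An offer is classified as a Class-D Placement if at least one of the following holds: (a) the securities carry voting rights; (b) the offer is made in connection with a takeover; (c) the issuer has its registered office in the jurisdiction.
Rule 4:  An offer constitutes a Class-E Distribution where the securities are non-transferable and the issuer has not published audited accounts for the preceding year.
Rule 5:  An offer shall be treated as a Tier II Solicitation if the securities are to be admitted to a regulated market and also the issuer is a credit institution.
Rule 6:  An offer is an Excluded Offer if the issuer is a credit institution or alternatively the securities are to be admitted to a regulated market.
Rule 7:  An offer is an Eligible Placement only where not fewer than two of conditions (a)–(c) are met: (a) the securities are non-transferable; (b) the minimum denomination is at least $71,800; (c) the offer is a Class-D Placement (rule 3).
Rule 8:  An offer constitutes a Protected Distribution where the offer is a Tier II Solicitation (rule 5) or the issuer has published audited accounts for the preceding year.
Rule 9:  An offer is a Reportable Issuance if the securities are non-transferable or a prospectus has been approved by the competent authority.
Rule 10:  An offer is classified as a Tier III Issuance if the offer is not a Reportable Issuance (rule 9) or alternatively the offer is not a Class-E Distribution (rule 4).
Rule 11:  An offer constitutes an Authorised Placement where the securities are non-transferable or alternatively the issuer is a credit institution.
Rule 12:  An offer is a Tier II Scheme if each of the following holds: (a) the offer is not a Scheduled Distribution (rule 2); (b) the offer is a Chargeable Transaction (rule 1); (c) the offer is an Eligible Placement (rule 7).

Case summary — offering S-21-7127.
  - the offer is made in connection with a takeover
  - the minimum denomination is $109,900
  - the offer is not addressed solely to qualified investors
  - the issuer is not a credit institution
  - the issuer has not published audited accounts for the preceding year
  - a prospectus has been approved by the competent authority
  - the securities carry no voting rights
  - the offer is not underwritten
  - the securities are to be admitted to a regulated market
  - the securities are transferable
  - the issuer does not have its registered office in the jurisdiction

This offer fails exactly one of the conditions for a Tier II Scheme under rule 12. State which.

Under rule 5: the securities are to be admitted to a regulated market? yes; and the issuer is a credit institution? no. So the offer is not a Tier II Solicitation.
Under rule 8: Tier II Solicitation (rule 5)? no; or the issuer has published audited accounts for the preceding year? no. So the offer is not a Protected Distribution.
Under rule 2: the offer is underwritten? no; or not a Protected Distribution (rule 8)? yes. So the offer is a Scheduled Distribution.
Under rule 9: the securities are non-transferable? no; or a prospectus has been approved by the competent authority? yes. So the offer is a Reportable Issuance.
Under rule 4: the securities are non-transferable? no; and the issuer has not published audited accounts for the preceding year? yes. So the offer is not a Class-E Distribution.
Under rule 10: not a Reportable Issuance (rule 9)? no; or not a Class-E Distribution (rule 4)? yes. So the offer is a Tier III Issuance.
Under rule 1: a prospectus has been approved by the competent authority? yes; and Tier III Issuance (rule 10)? yes. So the offer is a Chargeable Transaction.
Under rule 3: the securities carry voting rights? no; or the offer is made in connection with a takeover? yes; or the issuer has its registered office in the jurisdiction? no. So the offer is a Class-D Placement.
Under rule 7: the securities are non-transferable? no; minimum denomination: $109,900 ≥ $71,800? yes; Class-D Placement (rule 3)? yes — 2 of 3 hold (need ≥2) → satisfied.
Under rule 12: not a Scheduled Distribution (rule 2)? no; and Chargeable Transaction (rule 1)? yes; and Eligible Placement (rule 7)? yes. So the offer is not a Tier II Scheme.

Scheduled Distribution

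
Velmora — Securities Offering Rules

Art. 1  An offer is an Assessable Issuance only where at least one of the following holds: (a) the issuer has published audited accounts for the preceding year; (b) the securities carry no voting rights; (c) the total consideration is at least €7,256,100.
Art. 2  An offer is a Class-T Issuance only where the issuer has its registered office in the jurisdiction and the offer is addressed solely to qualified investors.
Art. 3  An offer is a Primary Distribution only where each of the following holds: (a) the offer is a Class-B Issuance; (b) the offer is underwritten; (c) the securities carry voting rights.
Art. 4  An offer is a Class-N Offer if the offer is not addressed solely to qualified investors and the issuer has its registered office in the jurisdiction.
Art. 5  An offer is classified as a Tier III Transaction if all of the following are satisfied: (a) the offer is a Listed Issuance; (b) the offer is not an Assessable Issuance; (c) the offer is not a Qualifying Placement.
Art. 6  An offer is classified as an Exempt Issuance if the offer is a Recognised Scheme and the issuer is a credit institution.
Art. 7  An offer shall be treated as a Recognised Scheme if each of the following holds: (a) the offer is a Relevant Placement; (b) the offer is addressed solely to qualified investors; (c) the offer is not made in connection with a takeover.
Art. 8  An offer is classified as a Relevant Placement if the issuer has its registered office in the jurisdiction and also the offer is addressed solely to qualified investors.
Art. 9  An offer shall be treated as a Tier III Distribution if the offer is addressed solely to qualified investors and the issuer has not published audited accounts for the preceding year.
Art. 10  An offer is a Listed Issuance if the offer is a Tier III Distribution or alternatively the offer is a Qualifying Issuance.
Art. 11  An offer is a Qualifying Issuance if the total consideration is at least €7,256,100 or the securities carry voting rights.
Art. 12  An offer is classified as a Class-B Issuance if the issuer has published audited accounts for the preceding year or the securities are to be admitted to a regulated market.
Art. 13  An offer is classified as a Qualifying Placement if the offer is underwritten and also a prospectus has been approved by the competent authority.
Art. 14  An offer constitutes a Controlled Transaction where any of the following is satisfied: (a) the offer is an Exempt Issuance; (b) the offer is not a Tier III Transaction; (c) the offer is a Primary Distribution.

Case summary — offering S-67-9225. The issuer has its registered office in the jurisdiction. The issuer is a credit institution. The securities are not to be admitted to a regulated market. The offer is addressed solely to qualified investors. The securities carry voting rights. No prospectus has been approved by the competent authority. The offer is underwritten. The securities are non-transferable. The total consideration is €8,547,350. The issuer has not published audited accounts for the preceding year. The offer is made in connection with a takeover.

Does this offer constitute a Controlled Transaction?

Yes

article 8 — Relevant Placement: [the issuer has its registered office in the jurisdiction? yes] AND [the offer is addressed solely to qualified investors? yes] → satisfied.
article 7 — Recognised Scheme: [Relevant Placement (article 8)? yes] AND [the offer is addressed solely to qualified investors? yes] AND [the offer is not made in connection with a takeover? no] → not satisfied.
article 6 — Exempt Issuance: [Recognised Scheme (article 7)? no] AND [the issuer is a credit institution? yes] → not satisfied.
article 9 — Tier III Distribution: [the offer is addressed solely to qualified investors? yes] AND [the issuer has not published audited accounts for the preceding year? yes] → satisfied.
article 11 — Qualifying Issuance: [total consideration: €8,547,350 ≥ €7,256,100? yes] OR [the securities carry voting rights? yes] → satisfied.
article 10 — Listed Issuance: [Tier III Distribution (article 9)? yes] OR [Qualifying Issuance (article 11)? yes] → satisfied.
article 1 — Assessable Issuance: [the issuer has published audited accounts for the preceding year? no] OR [the securities carry no voting rights? no] OR [total consideration: €8,547,350 ≥ €7,256,100? yes] → satisfied.
article 13 — Qualifying Placement: [the offer is underwritten? yes] AND [a prospectus has been approved by the competent authority? no] → not satisfied.
article 5 — Tier III Transaction: [Listed Issuance (article 10)? yes] AND [not an Assessable Issuance (article 1)? no] AND [not a Qualifying Placement (article 13)? yes] → not satisfied.
article 12 — Class-B Issuance: [the issuer has published audited accounts for the preceding year? no] OR [the securities are to be admitted to a regulated market? no] → not satisfied.
article 3 — Primary Distribution: [Class-B Issuance (article 12)? no] AND [the offer is underwritten? yes] AND [the securities carry voting rights? yes] → not satisfied.
article 14 — Controlled Transaction: [Exempt Issuance (article 6)? no] OR [not a Tier III Transaction (article 5)? yes] OR [Primary Distribution (article 3)? no] → satisfied.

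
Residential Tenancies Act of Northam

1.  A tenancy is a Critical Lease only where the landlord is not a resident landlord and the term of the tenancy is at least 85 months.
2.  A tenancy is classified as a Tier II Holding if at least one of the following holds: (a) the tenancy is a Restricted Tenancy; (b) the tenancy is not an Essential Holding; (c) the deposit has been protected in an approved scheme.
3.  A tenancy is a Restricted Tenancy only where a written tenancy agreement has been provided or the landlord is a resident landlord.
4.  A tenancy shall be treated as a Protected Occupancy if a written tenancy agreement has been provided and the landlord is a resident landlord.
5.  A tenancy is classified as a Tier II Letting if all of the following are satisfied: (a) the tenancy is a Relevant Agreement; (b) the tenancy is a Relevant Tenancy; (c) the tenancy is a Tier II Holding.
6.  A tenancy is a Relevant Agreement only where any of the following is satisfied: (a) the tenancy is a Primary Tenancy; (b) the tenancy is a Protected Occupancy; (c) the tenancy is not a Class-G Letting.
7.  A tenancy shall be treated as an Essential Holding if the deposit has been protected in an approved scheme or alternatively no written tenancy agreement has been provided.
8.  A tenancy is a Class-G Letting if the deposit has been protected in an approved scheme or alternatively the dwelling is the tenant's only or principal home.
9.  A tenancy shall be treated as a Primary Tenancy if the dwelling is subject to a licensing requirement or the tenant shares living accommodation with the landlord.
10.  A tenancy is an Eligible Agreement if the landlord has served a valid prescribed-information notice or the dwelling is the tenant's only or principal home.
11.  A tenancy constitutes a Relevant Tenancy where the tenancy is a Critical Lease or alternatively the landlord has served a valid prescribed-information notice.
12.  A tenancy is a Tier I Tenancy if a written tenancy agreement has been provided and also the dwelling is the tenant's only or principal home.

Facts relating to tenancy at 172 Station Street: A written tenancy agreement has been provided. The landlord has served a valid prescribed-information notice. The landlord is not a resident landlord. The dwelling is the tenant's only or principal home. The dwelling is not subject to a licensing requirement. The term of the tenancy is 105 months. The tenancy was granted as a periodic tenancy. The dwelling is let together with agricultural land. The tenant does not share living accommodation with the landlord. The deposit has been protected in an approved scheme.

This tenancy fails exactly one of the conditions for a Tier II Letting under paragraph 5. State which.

Under paragraph 9: the dwelling is subject to a licensing requirement? no; or the tenant shares living accommodation with the landlord? no. So the tenancy is not a Primary Tenancy.
Under paragraph 4: a written tenancy agreement has been provided? yes; and the landlord is a resident landlord? no. So the tenancy is not a Protected Occupancy.
Under paragraph 8: the deposit has been protected in an approved scheme? yes; or the dwelling is the tenant's only or principal home? yes. So the tenancy is a Class-G Letting.
Under paragraph 6: Primary Tenancy (paragraph 9)? no; or Protected Occupancy (paragraph 4)? no; or not a Class-G Letting (paragraph 8)? no. So the tenancy is not a Relevant Agreement.
Under paragraph 1: the landlord is not a resident landlord? yes; and term of the tenancy: 105 months ≥ 85 months? yes. So the tenancy is a Critical Lease.
Under paragraph 11: Critical Lease (paragraph 1)? yes; or the landlord has served a valid prescribed-information notice? yes. So the tenancy is a Relevant Tenancy.
Under paragraph 3: a written tenancy agreement has been provided? yes; or the landlord is a resident landlord? no. So the tenancy is a Restricted Tenancy.
Under paragraph 7: the deposit has been protected in an approved scheme? yes; or no written tenancy agreement has been provided? no. So the tenancy is an Essential Holding.
Under paragraph 2: Restricted Tenancy (paragraph 3)? yes; or not an Essential Holding (paragraph 7)? no; or the deposit has been protected in an approved scheme? yes. So the tenancy is a Tier II Holding.
Under paragraph 5: Relevant Agreement (paragraph 6)? no; and Relevant Tenancy (paragraph 11)? yes; and Tier II Holding (paragraph 2)? yes. So the tenancy is not a Tier II Letting.

Relevant Agreement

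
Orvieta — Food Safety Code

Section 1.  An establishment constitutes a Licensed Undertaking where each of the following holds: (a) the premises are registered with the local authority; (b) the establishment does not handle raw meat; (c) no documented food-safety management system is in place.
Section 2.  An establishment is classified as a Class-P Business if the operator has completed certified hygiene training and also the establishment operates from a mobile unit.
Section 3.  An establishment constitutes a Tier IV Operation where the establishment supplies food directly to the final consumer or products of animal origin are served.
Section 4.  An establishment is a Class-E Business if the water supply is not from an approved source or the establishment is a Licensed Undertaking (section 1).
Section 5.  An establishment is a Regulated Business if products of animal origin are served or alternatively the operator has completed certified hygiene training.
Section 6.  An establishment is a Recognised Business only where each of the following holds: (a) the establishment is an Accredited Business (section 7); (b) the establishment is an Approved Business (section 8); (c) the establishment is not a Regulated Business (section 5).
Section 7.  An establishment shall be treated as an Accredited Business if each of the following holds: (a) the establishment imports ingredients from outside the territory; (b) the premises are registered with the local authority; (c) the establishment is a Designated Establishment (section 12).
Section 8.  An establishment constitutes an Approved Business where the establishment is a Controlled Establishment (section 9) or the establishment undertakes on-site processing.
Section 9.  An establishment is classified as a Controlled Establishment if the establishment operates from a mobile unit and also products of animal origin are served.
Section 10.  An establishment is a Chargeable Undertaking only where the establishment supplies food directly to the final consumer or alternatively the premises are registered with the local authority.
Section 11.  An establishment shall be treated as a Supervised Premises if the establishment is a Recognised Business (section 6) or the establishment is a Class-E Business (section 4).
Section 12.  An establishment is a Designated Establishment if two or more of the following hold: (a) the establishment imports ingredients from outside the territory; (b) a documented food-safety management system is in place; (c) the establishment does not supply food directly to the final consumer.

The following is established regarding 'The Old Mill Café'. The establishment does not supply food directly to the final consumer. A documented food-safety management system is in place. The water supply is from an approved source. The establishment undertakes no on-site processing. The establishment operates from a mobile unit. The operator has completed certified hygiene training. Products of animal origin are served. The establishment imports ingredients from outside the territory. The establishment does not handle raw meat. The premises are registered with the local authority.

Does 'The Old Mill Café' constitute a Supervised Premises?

section 12 — Designated Establishment: the establishment imports ingredients from outside the territory? yes; a documented food-safety management system is in place? yes; the establishment does not supply food directly to the final consumer? yes — 3 of 3 hold (need ≥2) → satisfied.
section 7 — Accredited Business: [the establishment imports ingredients from outside the territory? yes] AND [the premises are registered with the local authority? yes] AND [Designated Establishment (section 12)? yes] → satisfied.
section 9 — Controlled Establishment: [the establishment operates from a mobile unit? yes] AND [products of animal origin are served? yes] → satisfied.
section 8 — Approved Business: [Controlled Establishment (section 9)? yes] OR [the establishment undertakes on-site processing? no] → satisfied.
section 5 — Regulated Business: [products of animal origin are served? yes] OR [the operator has completed certified hygiene training? yes] → satisfied.
section 6 — Recognised Business: [Accredited Business (section 7)? yes] AND [Approved Business (section 8)? yes] AND [not a Regulated Business (section 5)? no] → not satisfied.
section 1 — Licensed Undertaking: [the premises are registered with the local authority? yes] AND [the establishment does not handle raw meat? yes] AND [no documented food-safety management system is in place? no] → not satisfied.
section 4 — Class-E Business: [the water supply is not from an approved source? no] OR [Licensed Undertaking (section 1)? no] → not satisfied.
section 11 — Supervised Premises: [Recognised Business (section 6)? no] OR [Class-E Business (section 4)? no] → not satisfied.

No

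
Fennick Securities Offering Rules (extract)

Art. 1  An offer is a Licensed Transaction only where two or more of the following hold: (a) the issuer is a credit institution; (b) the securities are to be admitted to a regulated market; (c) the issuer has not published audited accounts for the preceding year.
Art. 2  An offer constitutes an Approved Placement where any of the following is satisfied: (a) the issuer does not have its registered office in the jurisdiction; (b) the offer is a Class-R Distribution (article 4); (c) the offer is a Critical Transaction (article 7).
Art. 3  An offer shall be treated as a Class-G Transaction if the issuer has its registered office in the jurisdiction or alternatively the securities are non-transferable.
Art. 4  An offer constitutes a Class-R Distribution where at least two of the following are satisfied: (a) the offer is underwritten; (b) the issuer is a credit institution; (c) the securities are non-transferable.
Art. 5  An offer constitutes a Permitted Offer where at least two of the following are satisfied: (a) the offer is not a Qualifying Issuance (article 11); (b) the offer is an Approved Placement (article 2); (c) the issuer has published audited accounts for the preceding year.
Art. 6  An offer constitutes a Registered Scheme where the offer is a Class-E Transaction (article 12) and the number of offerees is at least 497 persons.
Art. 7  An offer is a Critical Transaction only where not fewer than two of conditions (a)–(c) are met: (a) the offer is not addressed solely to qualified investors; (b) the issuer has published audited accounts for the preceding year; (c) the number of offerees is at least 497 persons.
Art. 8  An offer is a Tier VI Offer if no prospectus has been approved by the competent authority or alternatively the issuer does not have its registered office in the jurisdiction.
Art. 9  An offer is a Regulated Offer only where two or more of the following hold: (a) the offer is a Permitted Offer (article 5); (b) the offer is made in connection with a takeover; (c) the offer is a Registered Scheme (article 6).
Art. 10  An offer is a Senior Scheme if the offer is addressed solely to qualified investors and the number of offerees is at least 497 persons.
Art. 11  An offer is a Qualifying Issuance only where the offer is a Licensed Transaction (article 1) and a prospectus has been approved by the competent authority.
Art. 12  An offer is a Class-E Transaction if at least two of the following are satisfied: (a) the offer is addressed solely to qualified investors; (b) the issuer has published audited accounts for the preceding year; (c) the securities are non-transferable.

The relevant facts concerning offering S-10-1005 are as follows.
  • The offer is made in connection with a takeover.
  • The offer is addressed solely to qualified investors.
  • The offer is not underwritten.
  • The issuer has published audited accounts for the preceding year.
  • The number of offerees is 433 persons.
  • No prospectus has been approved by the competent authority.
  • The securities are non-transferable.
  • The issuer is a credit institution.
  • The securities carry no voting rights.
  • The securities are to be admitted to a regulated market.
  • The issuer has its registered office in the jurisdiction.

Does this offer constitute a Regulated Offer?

article 1 — Licensed Transaction: the issuer is a credit institution? yes; the securities are to be admitted to a regulated market? yes; the issuer has not published audited accounts for the preceding year? no — 2 of 3 hold (need ≥2) → satisfied.
article 11 — Qualifying Issuance: [Licensed Transaction (article 1)? yes] AND [a prospectus has been approved by the competent authority? no] → not satisfied.
article 4 — Class-R Distribution: the offer is underwritten? no; the issuer is a credit institution? yes; the securities are non-transferable? yes — 2 of 3 hold (need ≥2) → satisfied.
article 7 — Critical Transaction: the offer is not addressed solely to qualified investors? no; the issuer has published audited accounts for the preceding year? yes; number of offerees: 433 persons ≥ 497 persons? no — 1 of 3 hold (need ≥2) → not satisfied.
article 2 — Approved Placement: [the issuer does not have its registered office in the jurisdiction? no] OR [Class-R Distribution (article 4)? yes] OR [Critical Transaction (article 7)? no] → satisfied.
article 5 — Permitted Offer: not a Qualifying Issuance (article 11)? yes; Approved Placement (article 2)? yes; the issuer has published audited accounts for the preceding year? yes — 3 of 3 hold (need ≥2) → satisfied.
article 12 — Class-E Transaction: the offer is addressed solely to qualified investors? yes; the issuer has published audited accounts for the preceding year? yes; the securities are non-transferable? yes — 3 of 3 hold (need ≥2) → satisfied.
article 6 — Registered Scheme: [Class-E Transaction (article 12)? yes] AND [number of offerees: 433 persons ≥ 497 persons? no] → not satisfied.
article 9 — Regulated Offer: Permitted Offer (article 5)? yes; the offer is made in connection with a takeover? yes; Registered Scheme (article 6)? no — 2 of 3 hold (need ≥2) → satisfied.

Yes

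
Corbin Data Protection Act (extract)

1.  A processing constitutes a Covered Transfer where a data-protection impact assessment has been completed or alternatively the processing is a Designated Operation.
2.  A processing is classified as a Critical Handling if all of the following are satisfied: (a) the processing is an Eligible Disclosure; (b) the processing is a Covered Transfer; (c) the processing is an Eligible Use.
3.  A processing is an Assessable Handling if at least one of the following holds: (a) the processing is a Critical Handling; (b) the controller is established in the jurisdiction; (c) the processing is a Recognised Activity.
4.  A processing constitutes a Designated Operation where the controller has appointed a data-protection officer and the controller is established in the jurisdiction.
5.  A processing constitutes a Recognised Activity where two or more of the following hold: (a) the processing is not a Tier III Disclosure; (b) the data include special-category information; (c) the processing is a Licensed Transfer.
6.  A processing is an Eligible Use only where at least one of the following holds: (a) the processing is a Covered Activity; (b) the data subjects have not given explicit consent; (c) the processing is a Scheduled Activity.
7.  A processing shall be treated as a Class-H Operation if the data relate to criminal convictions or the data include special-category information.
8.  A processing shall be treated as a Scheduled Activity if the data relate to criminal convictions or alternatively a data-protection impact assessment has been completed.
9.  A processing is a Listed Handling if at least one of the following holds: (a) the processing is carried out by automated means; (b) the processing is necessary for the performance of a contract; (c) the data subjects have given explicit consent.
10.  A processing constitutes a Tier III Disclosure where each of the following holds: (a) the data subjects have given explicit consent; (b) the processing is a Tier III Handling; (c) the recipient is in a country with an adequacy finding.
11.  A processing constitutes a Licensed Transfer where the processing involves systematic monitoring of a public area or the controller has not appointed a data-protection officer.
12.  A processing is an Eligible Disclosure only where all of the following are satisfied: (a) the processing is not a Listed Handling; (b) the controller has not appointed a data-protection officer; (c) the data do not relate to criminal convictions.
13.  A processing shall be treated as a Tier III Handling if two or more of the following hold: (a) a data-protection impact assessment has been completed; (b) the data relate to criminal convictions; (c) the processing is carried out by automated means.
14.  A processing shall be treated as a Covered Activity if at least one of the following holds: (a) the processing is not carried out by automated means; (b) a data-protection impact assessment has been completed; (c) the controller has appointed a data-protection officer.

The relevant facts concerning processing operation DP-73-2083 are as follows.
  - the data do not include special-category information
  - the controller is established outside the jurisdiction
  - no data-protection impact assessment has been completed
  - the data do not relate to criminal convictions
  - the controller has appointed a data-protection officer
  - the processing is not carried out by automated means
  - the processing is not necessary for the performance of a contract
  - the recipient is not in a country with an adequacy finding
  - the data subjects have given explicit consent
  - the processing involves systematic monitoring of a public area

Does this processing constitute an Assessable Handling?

Yes

paragraph 9 — Listed Handling: [the processing is carried out by automated means? no] OR [the processing is necessary for the performance of a contract? no] OR [the data subjects have given explicit consent? yes] → satisfied.
paragraph 12 — Eligible Disclosure: [not a Listed Handling (paragraph 9)? no] AND [the controller has not appointed a data-protection officer? no] AND [the data do not relate to criminal convictions? yes] → not satisfied.
paragraph 4 — Designated Operation: [the controller has appointed a data-protection officer? yes] AND [the controller is established in the jurisdiction? no] → not satisfied.
paragraph 1 — Covered Transfer: [a data-protection impact assessment has been completed? no] OR [Designated Operation (paragraph 4)? no] → not satisfied.
paragraph 14 — Covered Activity: [the processing is not carried out by automated means? yes] OR [a data-protection impact assessment has been completed? no] OR [the controller has appointed a data-protection officer? yes] → satisfied.
paragraph 8 — Scheduled Activity: [the data relate to criminal convictions? no] OR [a data-protection impact assessment has been completed? no] → not satisfied.
paragraph 6 — Eligible Use: [Covered Activity (paragraph 14)? yes] OR [the data subjects have not given explicit consent? no] OR [Scheduled Activity (paragraph 8)? no] → satisfied.
paragraph 2 — Critical Handling: [Eligible Disclosure (paragraph 12)? no] AND [Covered Transfer (paragraph 1)? no] AND [Eligible Use (paragraph 6)? yes] → not satisfied.
paragraph 13 — Tier III Handling: a data-protection impact assessment has been completed? no; the data relate to criminal convictions? no; the processing is carried out by automated means? no — 0 of 3 hold (need ≥2) → not satisfied.
paragraph 10 — Tier III Disclosure: [the data subjects have given explicit consent? yes] AND [Tier III Handling (paragraph 13)? no] AND [the recipient is in a country with an adequacy finding? no] → not satisfied.
paragraph 11 — Licensed Transfer: [the processing involves systematic monitoring of a public area? yes] OR [the controller has not appointed a data-protection officer? no] → satisfied.
paragraph 5 — Recognised Activity: not a Tier III Disclosure (paragraph 10)? yes; the data include special-category information? no; Licensed Transfer (paragraph 11)? yes — 2 of 3 hold (need ≥2) → satisfied.
paragraph 3 — Assessable Handling: [Critical Handling (paragraph 2)? no] OR [the controller is established in the jurisdiction? no] OR [Recognised Activity (paragraph 5)? yes] → satisfied.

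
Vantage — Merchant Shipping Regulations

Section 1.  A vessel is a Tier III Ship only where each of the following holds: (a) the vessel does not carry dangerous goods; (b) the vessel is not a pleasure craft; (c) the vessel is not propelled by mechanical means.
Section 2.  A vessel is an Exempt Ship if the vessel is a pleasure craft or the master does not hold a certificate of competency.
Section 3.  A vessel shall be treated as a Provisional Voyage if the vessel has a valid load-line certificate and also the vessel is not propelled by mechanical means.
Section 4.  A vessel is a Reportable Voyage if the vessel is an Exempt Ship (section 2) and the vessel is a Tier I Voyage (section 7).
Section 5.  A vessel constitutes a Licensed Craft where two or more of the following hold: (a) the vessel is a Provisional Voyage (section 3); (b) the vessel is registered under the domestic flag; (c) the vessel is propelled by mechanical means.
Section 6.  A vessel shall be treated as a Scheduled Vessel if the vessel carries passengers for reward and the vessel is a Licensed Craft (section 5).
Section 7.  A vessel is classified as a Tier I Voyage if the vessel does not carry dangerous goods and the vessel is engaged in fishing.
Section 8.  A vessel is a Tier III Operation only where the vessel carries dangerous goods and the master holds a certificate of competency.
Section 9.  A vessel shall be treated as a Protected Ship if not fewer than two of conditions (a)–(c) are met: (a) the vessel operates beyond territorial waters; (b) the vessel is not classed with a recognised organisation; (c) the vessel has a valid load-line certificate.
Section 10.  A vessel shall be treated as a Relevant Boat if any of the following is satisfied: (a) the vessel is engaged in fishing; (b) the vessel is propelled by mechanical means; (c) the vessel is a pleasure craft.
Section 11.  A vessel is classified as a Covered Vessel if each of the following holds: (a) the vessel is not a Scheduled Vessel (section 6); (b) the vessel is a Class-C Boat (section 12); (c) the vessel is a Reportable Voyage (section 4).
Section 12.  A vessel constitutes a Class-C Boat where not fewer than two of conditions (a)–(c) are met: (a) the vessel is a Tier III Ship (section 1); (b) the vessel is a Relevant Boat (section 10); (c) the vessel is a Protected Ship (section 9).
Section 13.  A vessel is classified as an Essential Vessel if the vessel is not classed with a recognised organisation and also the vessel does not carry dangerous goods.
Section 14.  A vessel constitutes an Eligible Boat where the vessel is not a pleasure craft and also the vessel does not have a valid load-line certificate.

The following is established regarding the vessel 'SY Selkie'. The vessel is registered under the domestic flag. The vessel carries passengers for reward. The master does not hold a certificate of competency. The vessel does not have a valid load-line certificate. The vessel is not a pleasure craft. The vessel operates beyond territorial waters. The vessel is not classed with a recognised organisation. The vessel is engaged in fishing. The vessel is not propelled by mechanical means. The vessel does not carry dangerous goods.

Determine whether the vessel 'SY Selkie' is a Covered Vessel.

section 3 — Provisional Voyage: [the vessel has a valid load-line certificate? no] AND [the vessel is not propelled by mechanical means? yes] → not satisfied.
section 5 — Licensed Craft: Provisional Voyage (section 3)? no; the vessel is registered under the domestic flag? yes; the vessel is propelled by mechanical means? no — 1 of 3 hold (need ≥2) → not satisfied.
section 6 — Scheduled Vessel: [the vessel carries passengers for reward? yes] AND [Licensed Craft (section 5)? no] → not satisfied.
section 1 — Tier III Ship: [the vessel does not carry dangerous goods? yes] AND [the vessel is not a pleasure craft? yes] AND [the vessel is not propelled by mechanical means? yes] → satisfied.
section 10 — Relevant Boat: [the vessel is engaged in fishing? yes] OR [the vessel is propelled by mechanical means? no] OR [the vessel is a pleasure craft? no] → satisfied.
section 9 — Protected Ship: the vessel operates beyond territorial waters? yes; the vessel is not classed with a recognised organisation? yes; the vessel has a valid load-line certificate? no — 2 of 3 hold (need ≥2) → satisfied.
section 12 — Class-C Boat: Tier III Ship (section 1)? yes; Relevant Boat (section 10)? yes; Protected Ship (section 9)? yes — 3 of 3 hold (need ≥2) → satisfied.
section 2 — Exempt Ship: [the vessel is a pleasure craft? no] OR [the master does not hold a certificate of competency? yes] → satisfied.
section 7 — Tier I Voyage: [the vessel does not carry dangerous goods? yes] AND [the vessel is engaged in fishing? yes] → satisfied.
section 4 — Reportable Voyage: [Exempt Ship (section 2)? yes] AND [Tier I Voyage (section 7)? yes] → satisfied.
section 11 — Covered Vessel: [not a Scheduled Vessel (section 6)? yes] AND [Class-C Boat (section 12)? yes] AND [Reportable Voyage (section 4)? yes] → satisfied.

Yes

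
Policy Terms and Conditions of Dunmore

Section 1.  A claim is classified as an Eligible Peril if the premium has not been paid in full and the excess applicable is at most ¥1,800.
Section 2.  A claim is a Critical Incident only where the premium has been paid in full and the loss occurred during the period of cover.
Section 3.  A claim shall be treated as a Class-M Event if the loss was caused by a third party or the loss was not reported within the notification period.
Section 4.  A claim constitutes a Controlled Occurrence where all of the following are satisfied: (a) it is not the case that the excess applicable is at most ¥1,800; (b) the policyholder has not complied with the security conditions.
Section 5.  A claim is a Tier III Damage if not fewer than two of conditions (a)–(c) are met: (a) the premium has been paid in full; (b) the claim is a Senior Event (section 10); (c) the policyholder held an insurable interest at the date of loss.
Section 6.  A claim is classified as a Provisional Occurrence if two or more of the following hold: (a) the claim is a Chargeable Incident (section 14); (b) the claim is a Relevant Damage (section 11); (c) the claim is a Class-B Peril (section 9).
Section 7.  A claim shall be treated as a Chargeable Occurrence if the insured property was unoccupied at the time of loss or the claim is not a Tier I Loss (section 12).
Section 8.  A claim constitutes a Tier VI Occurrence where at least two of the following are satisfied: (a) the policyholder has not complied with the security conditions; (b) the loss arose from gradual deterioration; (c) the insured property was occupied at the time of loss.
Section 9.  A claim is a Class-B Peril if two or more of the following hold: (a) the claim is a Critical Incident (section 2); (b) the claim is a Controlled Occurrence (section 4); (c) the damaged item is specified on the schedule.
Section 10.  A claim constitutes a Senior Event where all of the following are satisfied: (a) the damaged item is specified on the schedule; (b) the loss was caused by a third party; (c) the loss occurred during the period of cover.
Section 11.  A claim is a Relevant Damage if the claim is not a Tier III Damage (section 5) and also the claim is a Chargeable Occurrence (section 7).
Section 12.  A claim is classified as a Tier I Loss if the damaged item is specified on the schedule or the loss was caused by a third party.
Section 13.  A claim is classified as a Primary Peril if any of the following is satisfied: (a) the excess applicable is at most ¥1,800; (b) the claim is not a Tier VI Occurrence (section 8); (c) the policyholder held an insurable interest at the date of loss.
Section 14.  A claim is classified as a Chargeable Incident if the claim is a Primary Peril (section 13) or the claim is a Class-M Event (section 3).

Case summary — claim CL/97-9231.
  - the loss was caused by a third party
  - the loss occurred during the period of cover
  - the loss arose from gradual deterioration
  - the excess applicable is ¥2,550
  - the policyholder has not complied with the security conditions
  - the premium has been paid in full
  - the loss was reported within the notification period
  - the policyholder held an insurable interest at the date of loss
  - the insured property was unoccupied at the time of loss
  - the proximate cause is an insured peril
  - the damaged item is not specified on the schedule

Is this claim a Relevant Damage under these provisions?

Under section 10: the damaged item is specified on the schedule? no; and the loss was caused by a third party? yes; and the loss occurred during the period of cover? yes. So the claim is not a Senior Event.
Under section 5: the premium has been paid in full? yes; Senior Event (section 10)? no; the policyholder held an insurable interest at the date of loss? yes — 2 of 3 hold (need ≥2) → satisfied.
Under section 12: the damaged item is specified on the schedule? no; or the loss was caused by a third party? yes. So the claim is a Tier I Loss.
Under section 7: the insured property was unoccupied at the time of loss? yes; or not a Tier I Loss (section 12)? no. So the claim is a Chargeable Occurrence.
Under section 11: not a Tier III Damage (section 5)? no; and Chargeable Occurrence (section 7)? yes. So the claim is not a Relevant Damage.

No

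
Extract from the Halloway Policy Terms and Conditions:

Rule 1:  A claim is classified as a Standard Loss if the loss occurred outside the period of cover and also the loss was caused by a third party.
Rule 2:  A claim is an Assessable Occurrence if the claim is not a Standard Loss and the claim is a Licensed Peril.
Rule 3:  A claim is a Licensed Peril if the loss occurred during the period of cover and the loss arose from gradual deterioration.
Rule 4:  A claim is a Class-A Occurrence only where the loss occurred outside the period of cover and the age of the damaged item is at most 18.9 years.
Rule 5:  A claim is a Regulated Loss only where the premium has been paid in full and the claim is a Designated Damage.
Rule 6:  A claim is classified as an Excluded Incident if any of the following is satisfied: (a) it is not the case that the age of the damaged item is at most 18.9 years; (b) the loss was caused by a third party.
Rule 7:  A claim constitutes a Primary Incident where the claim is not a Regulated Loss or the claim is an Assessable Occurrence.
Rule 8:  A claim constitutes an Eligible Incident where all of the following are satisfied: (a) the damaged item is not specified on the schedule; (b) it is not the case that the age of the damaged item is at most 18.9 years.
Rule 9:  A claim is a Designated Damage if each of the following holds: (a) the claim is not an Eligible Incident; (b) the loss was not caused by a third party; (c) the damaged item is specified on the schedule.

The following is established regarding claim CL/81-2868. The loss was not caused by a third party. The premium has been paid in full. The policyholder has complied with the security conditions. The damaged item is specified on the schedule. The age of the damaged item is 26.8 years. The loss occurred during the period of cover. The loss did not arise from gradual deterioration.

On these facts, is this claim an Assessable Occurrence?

No

rule 1 — Standard Loss: [the loss occurred outside the period of cover? no] AND [the loss was caused by a third party? no] → not satisfied.
rule 3 — Licensed Peril: [the loss occurred during the period of cover? yes] AND [the loss arose from gradual deterioration? no] → not satisfied.
rule 2 — Assessable Occurrence: [not a Standard Loss (rule 1)? yes] AND [Licensed Peril (rule 3)? no] → not satisfied.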